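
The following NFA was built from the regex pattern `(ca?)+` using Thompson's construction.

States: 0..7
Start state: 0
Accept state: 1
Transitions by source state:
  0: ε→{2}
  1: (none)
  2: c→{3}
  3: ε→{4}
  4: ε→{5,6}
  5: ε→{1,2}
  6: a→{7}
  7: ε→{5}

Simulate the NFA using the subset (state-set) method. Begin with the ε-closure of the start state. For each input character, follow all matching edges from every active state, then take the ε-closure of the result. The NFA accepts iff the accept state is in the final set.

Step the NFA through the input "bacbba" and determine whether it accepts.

Answer: REJECT

Derivation:
S₀ = ε-closure({0}) = {0,2}
'b' @ 1: {}  — dead — no transitions
rest 'acbba' ignored (set empty)
after full input: {}  (accept=1 not in)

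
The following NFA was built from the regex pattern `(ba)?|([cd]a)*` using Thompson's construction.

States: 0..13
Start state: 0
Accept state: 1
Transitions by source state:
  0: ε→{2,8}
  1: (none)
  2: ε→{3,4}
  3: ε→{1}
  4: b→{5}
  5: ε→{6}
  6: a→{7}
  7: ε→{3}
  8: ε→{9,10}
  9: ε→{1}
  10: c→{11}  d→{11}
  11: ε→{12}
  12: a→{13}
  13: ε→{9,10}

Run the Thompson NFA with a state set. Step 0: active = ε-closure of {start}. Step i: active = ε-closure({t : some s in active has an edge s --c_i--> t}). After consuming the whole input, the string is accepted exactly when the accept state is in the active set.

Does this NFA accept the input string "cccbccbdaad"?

start: ε-closure({0}) = {0,1,2,3,4,8,9,10}
'c' @ 1: {11,12}
'c' @ 2: {}  — no active states
rest 'cbccbdaad' ignored (set empty)
end set {} — state 1 not in

Answer: REJECT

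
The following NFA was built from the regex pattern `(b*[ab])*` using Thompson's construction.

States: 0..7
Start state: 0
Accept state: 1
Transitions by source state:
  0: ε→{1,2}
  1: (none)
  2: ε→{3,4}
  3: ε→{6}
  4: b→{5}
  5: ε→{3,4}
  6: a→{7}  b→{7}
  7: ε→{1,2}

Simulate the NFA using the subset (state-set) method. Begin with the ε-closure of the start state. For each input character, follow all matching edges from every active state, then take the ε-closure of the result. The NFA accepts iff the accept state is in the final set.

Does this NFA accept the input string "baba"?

S₀ = ε-closure({0}) = {0,1,2,3,4,6}
'b' @ 1: {1,2,3,4,5,6,7}  [accepting]
'a' @ 2: {1,2,3,4,6,7}  [accepting]
'b' @ 3: {1,2,3,4,5,6,7}  [accepting]
'a' @ 4: {1,2,3,4,6,7}  [accepting]
end set {1,2,3,4,6,7} — state 1 in

Answer: ACCEPT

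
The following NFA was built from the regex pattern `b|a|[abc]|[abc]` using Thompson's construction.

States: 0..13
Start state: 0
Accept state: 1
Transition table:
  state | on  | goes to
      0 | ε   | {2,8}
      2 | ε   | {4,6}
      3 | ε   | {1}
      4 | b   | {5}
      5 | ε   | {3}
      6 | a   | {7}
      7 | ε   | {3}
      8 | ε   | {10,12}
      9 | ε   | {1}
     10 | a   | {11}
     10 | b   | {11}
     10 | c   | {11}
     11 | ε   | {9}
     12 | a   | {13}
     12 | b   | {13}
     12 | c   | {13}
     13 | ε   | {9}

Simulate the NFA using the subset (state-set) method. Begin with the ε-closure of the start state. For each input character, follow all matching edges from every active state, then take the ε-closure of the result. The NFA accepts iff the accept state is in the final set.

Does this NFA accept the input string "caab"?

Answer: REJECT

Trace:
S₀ = ε-closure({0}) = {0,2,4,6,8,10,12}
'c' @ 1: {1,9,11,13}  (accept∈set)
'a' @ 2: {}  — dead — no transitions
rest 'ab' ignored (set empty)
end set {} — state 1 not in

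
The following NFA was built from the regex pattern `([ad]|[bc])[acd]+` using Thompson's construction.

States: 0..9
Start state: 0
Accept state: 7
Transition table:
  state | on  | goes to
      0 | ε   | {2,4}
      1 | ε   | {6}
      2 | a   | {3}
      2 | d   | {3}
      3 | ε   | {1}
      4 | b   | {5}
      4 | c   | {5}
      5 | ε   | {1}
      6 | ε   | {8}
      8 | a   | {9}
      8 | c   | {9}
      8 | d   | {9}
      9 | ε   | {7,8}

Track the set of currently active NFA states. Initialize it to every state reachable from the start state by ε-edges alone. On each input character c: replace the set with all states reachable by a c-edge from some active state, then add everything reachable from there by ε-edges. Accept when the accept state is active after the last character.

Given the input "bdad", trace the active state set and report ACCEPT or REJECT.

start: ε-closure({0}) = {0,2,4}
'b' @ 1: {1,5,6,8}
'd' @ 2: {7,8,9}  [accepting]
'a' @ 3: {7,8,9}  [accepting]
'd' @ 4: {7,8,9}  [accepting]
final: {7,8,9}; accept 7 in set

Answer: ACCEPT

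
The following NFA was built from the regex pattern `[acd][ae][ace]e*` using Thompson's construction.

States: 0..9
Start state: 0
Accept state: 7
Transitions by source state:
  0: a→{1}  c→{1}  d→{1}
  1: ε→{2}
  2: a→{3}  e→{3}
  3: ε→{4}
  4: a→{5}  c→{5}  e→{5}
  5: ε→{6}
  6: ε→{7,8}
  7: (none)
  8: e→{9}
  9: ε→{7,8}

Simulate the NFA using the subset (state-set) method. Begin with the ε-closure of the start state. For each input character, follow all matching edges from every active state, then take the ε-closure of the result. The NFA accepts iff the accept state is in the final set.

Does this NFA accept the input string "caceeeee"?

start: ε-closure({0}) = {0}
'c' @ 1: {1,2}
'a' @ 2: {3,4}
'c' @ 3: {5,6,7,8}  [accepting]
'e' @ 4: {7,8,9}  [accepting]
'e' @ 5: {7,8,9}  [accepting]
'e' @ 6: {7,8,9}  [accepting]
'e' @ 7: {7,8,9}  [accepting]
'e' @ 8: {7,8,9}  [accepting]
after full input: {7,8,9}  (accept=7 in)

Answer: ACCEPT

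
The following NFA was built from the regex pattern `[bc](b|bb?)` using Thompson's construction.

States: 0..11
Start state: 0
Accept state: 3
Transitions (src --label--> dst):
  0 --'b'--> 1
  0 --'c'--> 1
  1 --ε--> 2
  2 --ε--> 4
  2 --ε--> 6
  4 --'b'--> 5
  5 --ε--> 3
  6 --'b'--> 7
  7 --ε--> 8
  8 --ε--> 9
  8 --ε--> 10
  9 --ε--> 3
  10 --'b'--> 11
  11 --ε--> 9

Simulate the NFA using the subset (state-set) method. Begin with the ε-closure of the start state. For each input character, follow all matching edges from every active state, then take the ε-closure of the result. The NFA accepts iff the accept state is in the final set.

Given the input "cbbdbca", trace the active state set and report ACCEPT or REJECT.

initial (ε-close {0}): {0}
'c' @ 1: {1,2,4,6}
'b' @ 2: {3,5,7,8,9,10}  ✓accept
'b' @ 3: {3,9,11}  ✓accept
'd' @ 4: {}  — state set empty
rest 'bca' ignored (set empty)
final: {}; accept 3 not in set

Answer: REJECT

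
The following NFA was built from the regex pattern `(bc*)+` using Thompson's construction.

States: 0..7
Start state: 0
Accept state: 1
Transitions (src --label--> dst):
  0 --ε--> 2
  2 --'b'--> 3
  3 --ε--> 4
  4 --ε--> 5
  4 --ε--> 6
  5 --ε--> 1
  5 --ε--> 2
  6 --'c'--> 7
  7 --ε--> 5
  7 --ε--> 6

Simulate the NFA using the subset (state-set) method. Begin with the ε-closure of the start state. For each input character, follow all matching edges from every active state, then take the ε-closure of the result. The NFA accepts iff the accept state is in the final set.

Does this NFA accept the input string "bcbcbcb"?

S₀ = ε-closure({0}) = {0,2}
'b' @ 1: {1,2,3,4,5,6}  (accept∈set)
'c' @ 2: {1,2,5,6,7}  (accept∈set)
'b' @ 3: {1,2,3,4,5,6}  (accept∈set)
'c' @ 4: {1,2,5,6,7}  (accept∈set)
'b' @ 5: {1,2,3,4,5,6}  (accept∈set)
'c' @ 6: {1,2,5,6,7}  (accept∈set)
'b' @ 7: {1,2,3,4,5,6}  (accept∈set)
after full input: {1,2,3,4,5,6}  (accept=1 in)

Answer: ACCEPT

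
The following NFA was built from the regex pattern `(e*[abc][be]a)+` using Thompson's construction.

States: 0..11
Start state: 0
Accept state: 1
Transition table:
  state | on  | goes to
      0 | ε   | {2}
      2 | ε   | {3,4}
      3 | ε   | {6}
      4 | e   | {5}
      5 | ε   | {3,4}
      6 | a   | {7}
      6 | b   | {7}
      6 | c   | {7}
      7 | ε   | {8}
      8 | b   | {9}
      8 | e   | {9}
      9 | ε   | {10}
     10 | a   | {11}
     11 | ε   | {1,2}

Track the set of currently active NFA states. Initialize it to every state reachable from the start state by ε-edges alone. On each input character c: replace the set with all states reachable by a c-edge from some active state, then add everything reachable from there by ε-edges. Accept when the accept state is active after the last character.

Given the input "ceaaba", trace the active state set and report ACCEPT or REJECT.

Answer: ACCEPT

Trace:
initial (ε-close {0}): {0,2,3,4,6}
'c' @ 1: {7,8}
'e' @ 2: {9,10}
'a' @ 3: {1,2,3,4,6,11}  [accepting]
'a' @ 4: {7,8}
'b' @ 5: {9,10}
'a' @ 6: {1,2,3,4,6,11}  [accepting]
final: {1,2,3,4,6,11}; accept 1 in set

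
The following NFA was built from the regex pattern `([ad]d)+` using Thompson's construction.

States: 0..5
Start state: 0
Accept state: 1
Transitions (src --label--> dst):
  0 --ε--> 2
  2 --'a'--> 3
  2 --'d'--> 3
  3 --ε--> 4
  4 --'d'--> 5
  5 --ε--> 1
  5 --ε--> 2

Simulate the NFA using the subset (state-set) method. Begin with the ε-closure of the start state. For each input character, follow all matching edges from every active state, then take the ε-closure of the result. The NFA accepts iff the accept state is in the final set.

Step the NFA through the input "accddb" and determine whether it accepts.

S₀ = ε-closure({0}) = {0,2}
'a' @ 1: {3,4}
'c' @ 2: {}  — state set empty
rest 'cddb' ignored (set empty)
final: {}; accept 1 not in set

Answer: REJECT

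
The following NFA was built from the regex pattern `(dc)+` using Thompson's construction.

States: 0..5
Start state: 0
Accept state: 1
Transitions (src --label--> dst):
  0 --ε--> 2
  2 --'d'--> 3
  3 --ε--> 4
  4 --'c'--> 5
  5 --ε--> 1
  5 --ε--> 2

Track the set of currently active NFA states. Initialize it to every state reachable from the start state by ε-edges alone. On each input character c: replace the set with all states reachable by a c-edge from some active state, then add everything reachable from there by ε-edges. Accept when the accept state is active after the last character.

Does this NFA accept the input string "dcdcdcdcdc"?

start: ε-closure({0}) = {0,2}
'd' @ 1: {3,4}
'c' @ 2: {1,2,5}  ✓accept
'd' @ 3: {3,4}
'c' @ 4: {1,2,5}  ✓accept
'd' @ 5: {3,4}
'c' @ 6: {1,2,5}  ✓accept
'd' @ 7: {3,4}
'c' @ 8: {1,2,5}  ✓accept
'd' @ 9: {3,4}
'c' @ 10: {1,2,5}  ✓accept
end set {1,2,5} — state 1 in

Answer: ACCEPT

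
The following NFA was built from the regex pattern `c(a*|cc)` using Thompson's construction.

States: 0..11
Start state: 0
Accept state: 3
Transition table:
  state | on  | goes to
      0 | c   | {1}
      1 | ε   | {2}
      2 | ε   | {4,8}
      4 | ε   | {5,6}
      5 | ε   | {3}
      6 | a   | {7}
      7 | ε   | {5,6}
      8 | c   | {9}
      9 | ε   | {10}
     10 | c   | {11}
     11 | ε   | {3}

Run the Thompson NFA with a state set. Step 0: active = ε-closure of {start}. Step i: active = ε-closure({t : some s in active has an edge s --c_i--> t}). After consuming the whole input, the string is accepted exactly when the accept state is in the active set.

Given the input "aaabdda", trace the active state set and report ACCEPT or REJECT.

Answer: REJECT

Steps:
S₀ = ε-closure({0}) = {0}
'a' @ 1: {}  — dead — no transitions
rest 'aabdda' ignored (set empty)
end set {} — state 3 not in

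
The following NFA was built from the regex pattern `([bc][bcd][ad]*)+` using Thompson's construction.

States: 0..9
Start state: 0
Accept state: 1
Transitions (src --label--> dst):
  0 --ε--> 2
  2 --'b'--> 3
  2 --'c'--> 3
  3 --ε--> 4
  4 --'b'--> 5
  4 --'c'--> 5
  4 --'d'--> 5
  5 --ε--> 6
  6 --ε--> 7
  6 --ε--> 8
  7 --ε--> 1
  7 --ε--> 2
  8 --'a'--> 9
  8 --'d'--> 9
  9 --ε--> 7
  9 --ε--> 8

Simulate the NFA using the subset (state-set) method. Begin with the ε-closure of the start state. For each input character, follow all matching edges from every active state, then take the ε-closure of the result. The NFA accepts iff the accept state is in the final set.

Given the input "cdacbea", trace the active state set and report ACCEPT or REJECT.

Answer: REJECT

Derivation:
initial (ε-close {0}): {0,2}
'c' @ 1: {3,4}
'd' @ 2: {1,2,5,6,7,8}  (accept∈set)
'a' @ 3: {1,2,7,8,9}  (accept∈set)
'c' @ 4: {3,4}
'b' @ 5: {1,2,5,6,7,8}  (accept∈set)
'e' @ 6: {}  — dead — no transitions
rest 'a' ignored (set empty)
final: {}; accept 1 not in set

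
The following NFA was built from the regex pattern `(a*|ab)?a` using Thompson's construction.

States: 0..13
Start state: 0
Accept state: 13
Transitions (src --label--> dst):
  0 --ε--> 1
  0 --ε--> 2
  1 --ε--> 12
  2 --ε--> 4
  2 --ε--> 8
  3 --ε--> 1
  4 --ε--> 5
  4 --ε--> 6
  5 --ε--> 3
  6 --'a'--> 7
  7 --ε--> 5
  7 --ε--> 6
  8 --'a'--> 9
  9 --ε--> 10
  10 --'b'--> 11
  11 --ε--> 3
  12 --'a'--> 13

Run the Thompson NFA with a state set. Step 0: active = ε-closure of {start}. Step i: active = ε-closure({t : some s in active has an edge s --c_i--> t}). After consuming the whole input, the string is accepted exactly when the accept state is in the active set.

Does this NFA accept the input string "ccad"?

initial (ε-close {0}): {0,1,2,3,4,5,6,8,12}
'c' @ 1: {}  — no active states
rest 'cad' ignored (set empty)
final: {}; accept 13 not in set

Answer: REJECT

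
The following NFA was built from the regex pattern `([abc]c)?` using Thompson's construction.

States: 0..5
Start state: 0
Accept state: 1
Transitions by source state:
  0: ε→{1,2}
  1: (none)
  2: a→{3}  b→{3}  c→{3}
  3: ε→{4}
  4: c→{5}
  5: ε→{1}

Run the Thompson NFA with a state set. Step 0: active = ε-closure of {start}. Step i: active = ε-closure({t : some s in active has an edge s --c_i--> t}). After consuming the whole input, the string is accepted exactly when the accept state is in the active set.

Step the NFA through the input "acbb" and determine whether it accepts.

S₀ = ε-closure({0}) = {0,1,2}
'a' @ 1: {3,4}
'c' @ 2: {1,5}  (accept∈set)
'b' @ 3: {}  — no active states
rest 'b' ignored (set empty)
end set {} — state 1 not in

Answer: REJECT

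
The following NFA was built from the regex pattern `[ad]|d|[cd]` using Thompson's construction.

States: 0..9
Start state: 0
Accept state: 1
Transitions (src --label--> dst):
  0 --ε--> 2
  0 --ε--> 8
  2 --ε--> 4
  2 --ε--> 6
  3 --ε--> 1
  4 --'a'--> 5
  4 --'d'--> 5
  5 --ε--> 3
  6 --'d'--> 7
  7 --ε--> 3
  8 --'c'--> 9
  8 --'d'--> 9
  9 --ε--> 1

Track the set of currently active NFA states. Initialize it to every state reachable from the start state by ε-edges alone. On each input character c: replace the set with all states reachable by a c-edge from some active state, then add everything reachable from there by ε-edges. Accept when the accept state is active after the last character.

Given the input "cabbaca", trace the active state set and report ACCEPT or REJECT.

Answer: REJECT

Steps:
initial (ε-close {0}): {0,2,4,6,8}
'c' @ 1: {1,9}  (accept∈set)
'a' @ 2: {}  — no active states
rest 'bbaca' ignored (set empty)
final: {}; accept 1 not in set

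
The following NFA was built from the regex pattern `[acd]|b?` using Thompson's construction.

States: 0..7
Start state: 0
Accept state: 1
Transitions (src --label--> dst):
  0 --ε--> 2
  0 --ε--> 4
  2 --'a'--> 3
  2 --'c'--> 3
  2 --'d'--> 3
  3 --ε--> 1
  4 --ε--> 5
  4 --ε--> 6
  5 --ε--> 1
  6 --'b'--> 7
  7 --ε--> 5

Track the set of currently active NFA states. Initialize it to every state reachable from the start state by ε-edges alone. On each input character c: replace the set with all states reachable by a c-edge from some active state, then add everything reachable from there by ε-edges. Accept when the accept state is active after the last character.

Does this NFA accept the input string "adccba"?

initial (ε-close {0}): {0,1,2,4,5,6}
'a' @ 1: {1,3}  ✓accept
'd' @ 2: {}  — state set empty
rest 'ccba' ignored (set empty)
final: {}; accept 1 not in set

Answer: REJECT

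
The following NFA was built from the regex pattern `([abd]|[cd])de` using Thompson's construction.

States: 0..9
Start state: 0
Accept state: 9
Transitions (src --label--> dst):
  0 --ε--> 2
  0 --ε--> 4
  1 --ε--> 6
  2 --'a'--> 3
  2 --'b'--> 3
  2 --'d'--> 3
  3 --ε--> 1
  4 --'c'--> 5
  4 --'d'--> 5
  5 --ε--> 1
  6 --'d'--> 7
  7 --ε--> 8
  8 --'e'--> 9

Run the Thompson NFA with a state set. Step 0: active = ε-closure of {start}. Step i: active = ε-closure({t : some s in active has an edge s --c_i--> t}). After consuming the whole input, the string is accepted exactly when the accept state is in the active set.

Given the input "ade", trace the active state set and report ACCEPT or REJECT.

Answer: ACCEPT

Steps:
start: ε-closure({0}) = {0,2,4}
'a' @ 1: {1,3,6}
'd' @ 2: {7,8}
'e' @ 3: {9}  ✓accept
final: {9}; accept 9 in set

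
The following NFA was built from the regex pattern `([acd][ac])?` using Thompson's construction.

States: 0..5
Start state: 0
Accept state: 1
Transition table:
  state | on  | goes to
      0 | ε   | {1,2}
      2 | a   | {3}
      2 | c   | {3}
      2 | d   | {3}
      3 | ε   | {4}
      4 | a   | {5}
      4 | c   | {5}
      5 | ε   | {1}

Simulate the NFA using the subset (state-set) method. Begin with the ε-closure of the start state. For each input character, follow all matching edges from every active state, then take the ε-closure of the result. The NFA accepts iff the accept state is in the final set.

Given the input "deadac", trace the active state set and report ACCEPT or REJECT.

Answer: REJECT

Steps:
initial (ε-close {0}): {0,1,2}
'd' @ 1: {3,4}
'e' @ 2: {}  — state set empty
rest 'adac' ignored (set empty)
end set {} — state 1 not in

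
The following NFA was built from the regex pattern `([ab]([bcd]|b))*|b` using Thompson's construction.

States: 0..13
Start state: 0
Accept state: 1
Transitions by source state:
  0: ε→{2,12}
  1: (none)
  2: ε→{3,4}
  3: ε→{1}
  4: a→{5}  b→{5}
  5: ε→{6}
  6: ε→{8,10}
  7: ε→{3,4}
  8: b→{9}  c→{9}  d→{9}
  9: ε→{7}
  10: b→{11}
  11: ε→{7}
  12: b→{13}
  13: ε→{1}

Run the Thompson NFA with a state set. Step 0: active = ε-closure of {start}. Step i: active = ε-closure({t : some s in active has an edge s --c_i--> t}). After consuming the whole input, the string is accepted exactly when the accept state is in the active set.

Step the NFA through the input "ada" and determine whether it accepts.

Answer: REJECT

Derivation:
start: ε-closure({0}) = {0,1,2,3,4,12}
'a' @ 1: {5,6,8,10}
'd' @ 2: {1,3,4,7,9}  (accept∈set)
'a' @ 3: {5,6,8,10}
final: {5,6,8,10}; accept 1 not in set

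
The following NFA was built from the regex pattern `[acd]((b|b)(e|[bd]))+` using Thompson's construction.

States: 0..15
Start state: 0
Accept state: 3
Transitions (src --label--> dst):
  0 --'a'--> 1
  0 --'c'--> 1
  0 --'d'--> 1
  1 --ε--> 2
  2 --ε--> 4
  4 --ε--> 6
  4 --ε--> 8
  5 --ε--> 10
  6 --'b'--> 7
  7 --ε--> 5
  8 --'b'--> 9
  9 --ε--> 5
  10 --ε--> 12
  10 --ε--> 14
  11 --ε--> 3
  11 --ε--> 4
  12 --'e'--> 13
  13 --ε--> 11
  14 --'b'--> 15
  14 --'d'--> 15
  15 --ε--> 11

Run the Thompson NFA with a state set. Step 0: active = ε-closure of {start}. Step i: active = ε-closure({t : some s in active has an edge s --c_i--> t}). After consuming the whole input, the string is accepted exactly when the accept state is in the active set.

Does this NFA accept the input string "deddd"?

Answer: REJECT

Derivation:
initial (ε-close {0}): {0}
'd' @ 1: {1,2,4,6,8}
'e' @ 2: {}  — state set empty
rest 'ddd' ignored (set empty)
final: {}; accept 3 not in set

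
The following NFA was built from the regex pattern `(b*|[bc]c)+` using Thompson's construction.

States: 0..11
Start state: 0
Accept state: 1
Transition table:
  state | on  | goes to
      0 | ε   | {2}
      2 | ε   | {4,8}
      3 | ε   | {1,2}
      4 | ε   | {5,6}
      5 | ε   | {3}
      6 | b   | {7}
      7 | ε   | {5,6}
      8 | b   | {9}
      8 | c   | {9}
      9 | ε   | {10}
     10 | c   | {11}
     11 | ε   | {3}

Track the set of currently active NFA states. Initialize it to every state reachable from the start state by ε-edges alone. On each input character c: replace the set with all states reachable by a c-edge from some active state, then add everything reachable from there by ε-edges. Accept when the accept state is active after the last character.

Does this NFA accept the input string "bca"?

S₀ = ε-closure({0}) = {0,1,2,3,4,5,6,8}
'b' @ 1: {1,2,3,4,5,6,7,8,9,10}  [accepting]
'c' @ 2: {1,2,3,4,5,6,8,9,10,11}  [accepting]
'a' @ 3: {}  — state set empty
final: {}; accept 1 not in set

Answer: REJECT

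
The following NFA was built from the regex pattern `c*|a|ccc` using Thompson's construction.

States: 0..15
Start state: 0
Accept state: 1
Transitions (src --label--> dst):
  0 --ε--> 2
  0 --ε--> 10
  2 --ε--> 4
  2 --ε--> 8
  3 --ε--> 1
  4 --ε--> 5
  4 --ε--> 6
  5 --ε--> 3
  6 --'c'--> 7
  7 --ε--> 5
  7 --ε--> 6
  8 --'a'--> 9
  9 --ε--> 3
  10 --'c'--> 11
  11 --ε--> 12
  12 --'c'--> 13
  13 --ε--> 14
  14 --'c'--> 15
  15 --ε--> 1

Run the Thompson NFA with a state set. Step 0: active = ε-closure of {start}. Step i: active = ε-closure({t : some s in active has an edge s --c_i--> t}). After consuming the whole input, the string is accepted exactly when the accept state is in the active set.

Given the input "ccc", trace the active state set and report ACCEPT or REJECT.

start: ε-closure({0}) = {0,1,2,3,4,5,6,8,10}
'c' @ 1: {1,3,5,6,7,11,12}  ✓accept
'c' @ 2: {1,3,5,6,7,13,14}  ✓accept
'c' @ 3: {1,3,5,6,7,15}  ✓accept
end set {1,3,5,6,7,15} — state 1 in

Answer: ACCEPT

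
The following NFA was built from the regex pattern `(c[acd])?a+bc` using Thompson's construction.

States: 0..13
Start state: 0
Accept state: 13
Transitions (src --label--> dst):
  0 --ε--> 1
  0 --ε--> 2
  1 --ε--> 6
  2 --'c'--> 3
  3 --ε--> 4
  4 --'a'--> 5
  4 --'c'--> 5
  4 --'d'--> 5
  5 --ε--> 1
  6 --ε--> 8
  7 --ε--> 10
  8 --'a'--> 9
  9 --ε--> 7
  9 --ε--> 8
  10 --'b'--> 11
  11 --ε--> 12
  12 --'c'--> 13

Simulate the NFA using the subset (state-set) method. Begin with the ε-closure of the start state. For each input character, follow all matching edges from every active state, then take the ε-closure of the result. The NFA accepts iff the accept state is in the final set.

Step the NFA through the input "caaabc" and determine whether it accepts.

S₀ = ε-closure({0}) = {0,1,2,6,8}
'c' @ 1: {3,4}
'a' @ 2: {1,5,6,8}
'a' @ 3: {7,8,9,10}
'a' @ 4: {7,8,9,10}
'b' @ 5: {11,12}
'c' @ 6: {13}  (accept∈set)
final: {13}; accept 13 in set

Answer: ACCEPT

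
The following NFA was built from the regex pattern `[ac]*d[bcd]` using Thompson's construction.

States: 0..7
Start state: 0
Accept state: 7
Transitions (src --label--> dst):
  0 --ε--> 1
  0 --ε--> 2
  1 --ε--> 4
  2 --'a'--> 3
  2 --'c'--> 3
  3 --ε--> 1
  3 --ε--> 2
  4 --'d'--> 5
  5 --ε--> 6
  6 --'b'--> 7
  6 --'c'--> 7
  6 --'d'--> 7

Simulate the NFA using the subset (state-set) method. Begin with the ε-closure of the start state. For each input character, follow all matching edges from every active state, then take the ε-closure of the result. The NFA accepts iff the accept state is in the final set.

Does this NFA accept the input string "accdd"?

Answer: ACCEPT

Derivation:
S₀ = ε-closure({0}) = {0,1,2,4}
'a' @ 1: {1,2,3,4}
'c' @ 2: {1,2,3,4}
'c' @ 3: {1,2,3,4}
'd' @ 4: {5,6}
'd' @ 5: {7}  [accepting]
final: {7}; accept 7 in set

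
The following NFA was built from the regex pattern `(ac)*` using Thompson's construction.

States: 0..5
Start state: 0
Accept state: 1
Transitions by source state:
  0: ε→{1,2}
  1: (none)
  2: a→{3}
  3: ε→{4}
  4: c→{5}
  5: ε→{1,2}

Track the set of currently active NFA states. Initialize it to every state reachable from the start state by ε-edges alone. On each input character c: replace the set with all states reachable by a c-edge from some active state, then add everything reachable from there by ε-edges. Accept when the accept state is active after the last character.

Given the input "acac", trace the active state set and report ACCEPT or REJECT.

Answer: ACCEPT

Trace:
start: ε-closure({0}) = {0,1,2}
'a' @ 1: {3,4}
'c' @ 2: {1,2,5}  [accepting]
'a' @ 3: {3,4}
'c' @ 4: {1,2,5}  [accepting]
final: {1,2,5}; accept 1 in set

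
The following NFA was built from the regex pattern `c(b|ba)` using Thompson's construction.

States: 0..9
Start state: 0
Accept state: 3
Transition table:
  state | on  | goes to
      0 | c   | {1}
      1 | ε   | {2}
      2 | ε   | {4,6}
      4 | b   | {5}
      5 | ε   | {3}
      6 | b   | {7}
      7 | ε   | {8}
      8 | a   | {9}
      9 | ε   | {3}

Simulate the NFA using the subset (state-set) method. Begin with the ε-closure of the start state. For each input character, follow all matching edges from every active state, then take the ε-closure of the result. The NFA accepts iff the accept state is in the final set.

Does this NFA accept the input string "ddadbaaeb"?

Answer: REJECT

Derivation:
initial (ε-close {0}): {0}
'd' @ 1: {}  — dead — no transitions
rest 'dadbaaeb' ignored (set empty)
end set {} — state 3 not in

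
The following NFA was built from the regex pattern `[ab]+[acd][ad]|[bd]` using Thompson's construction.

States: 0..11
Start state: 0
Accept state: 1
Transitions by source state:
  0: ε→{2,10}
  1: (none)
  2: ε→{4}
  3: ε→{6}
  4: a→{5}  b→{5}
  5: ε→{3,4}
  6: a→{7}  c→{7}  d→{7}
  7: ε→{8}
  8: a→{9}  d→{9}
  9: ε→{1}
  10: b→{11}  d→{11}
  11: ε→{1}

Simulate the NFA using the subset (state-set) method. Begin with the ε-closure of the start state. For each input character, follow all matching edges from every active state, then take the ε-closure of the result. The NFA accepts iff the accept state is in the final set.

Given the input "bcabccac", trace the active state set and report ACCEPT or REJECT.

initial (ε-close {0}): {0,2,4,10}
'b' @ 1: {1,3,4,5,6,11}  [accepting]
'c' @ 2: {7,8}
'a' @ 3: {1,9}  [accepting]
'b' @ 4: {}  — dead — no transitions
rest 'ccac' ignored (set empty)
after full input: {}  (accept=1 not in)

Answer: REJECT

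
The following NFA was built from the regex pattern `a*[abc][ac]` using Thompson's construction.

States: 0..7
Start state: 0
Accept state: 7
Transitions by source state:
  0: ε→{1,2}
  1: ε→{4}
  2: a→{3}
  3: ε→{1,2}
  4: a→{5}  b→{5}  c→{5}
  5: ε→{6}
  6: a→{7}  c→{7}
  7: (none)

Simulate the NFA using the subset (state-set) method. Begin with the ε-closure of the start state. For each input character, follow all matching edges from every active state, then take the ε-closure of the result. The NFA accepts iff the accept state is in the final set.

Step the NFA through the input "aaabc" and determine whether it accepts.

initial (ε-close {0}): {0,1,2,4}
'a' @ 1: {1,2,3,4,5,6}
'a' @ 2: {1,2,3,4,5,6,7}  ✓accept
'a' @ 3: {1,2,3,4,5,6,7}  ✓accept
'b' @ 4: {5,6}
'c' @ 5: {7}  ✓accept
end set {7} — state 7 in

Answer: ACCEPT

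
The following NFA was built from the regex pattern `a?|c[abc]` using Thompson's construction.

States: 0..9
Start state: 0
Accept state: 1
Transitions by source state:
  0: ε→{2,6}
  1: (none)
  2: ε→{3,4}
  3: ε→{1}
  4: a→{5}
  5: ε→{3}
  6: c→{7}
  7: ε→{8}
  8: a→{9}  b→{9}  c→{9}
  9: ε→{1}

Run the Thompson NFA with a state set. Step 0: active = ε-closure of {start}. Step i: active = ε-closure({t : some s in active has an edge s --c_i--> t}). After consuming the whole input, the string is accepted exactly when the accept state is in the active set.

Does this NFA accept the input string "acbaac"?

S₀ = ε-closure({0}) = {0,1,2,3,4,6}
'a' @ 1: {1,3,5}  (accept∈set)
'c' @ 2: {}  — dead — no transitions
rest 'baac' ignored (set empty)
end set {} — state 1 not in

Answer: REJECT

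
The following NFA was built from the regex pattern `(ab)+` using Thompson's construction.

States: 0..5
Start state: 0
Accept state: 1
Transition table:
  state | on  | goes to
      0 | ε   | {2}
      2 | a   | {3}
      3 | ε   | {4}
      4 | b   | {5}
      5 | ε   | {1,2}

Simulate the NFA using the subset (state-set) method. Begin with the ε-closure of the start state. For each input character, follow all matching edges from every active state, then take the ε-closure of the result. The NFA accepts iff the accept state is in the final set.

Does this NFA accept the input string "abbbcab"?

Answer: REJECT

Trace:
S₀ = ε-closure({0}) = {0,2}
'a' @ 1: {3,4}
'b' @ 2: {1,2,5}  ✓accept
'b' @ 3: {}  — no active states
rest 'bcab' ignored (set empty)
end set {} — state 1 not in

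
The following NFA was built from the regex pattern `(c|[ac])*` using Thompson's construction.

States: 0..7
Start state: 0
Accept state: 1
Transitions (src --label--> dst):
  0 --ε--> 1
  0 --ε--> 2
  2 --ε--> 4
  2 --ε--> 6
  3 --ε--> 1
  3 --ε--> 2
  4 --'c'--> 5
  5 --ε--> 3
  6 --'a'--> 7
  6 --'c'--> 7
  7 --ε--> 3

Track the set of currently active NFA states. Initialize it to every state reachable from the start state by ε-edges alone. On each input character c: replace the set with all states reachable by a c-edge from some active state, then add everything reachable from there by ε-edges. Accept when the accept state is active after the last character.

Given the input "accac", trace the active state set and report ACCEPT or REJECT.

Answer: ACCEPT

Trace:
S₀ = ε-closure({0}) = {0,1,2,4,6}
'a' @ 1: {1,2,3,4,6,7}  [accepting]
'c' @ 2: {1,2,3,4,5,6,7}  [accepting]
'c' @ 3: {1,2,3,4,5,6,7}  [accepting]
'a' @ 4: {1,2,3,4,6,7}  [accepting]
'c' @ 5: {1,2,3,4,5,6,7}  [accepting]
after full input: {1,2,3,4,5,6,7}  (accept=1 in)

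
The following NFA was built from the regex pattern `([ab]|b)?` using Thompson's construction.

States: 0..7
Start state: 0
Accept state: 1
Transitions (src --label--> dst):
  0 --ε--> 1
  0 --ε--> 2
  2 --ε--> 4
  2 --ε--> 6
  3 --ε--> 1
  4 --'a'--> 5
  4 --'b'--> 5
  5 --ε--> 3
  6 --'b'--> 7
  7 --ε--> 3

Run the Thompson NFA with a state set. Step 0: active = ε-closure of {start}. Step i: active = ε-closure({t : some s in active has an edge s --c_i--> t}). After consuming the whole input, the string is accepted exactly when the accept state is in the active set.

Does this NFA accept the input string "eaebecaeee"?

Answer: REJECT

Derivation:
initial (ε-close {0}): {0,1,2,4,6}
'e' @ 1: {}  — no active states
rest 'aebecaeee' ignored (set empty)
after full input: {}  (accept=1 not in)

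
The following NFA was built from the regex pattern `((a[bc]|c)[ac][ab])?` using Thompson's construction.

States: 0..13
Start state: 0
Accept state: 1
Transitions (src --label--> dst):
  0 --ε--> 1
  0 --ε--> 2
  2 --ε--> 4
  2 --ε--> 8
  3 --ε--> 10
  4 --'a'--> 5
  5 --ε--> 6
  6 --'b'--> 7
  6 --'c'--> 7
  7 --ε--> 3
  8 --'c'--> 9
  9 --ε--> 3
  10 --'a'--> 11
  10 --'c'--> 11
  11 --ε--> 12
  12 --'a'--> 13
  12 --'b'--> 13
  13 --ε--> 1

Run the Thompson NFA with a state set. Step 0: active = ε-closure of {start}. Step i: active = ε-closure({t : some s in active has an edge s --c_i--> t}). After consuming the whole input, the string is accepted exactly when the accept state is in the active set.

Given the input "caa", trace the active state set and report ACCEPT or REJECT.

Answer: ACCEPT

Steps:
initial (ε-close {0}): {0,1,2,4,8}
'c' @ 1: {3,9,10}
'a' @ 2: {11,12}
'a' @ 3: {1,13}  [accepting]
final: {1,13}; accept 1 in set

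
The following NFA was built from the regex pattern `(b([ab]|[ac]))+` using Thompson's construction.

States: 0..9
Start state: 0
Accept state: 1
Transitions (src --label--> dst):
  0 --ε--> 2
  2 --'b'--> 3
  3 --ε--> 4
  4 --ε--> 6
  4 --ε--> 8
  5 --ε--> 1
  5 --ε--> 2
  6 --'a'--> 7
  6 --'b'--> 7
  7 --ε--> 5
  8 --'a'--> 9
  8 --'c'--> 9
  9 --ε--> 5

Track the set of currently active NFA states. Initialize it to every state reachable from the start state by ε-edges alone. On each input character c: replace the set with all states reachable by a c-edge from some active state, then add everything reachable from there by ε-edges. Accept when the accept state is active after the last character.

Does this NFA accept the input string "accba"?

Answer: REJECT

Trace:
S₀ = ε-closure({0}) = {0,2}
'a' @ 1: {}  — state set empty
rest 'ccba' ignored (set empty)
end set {} — state 1 not in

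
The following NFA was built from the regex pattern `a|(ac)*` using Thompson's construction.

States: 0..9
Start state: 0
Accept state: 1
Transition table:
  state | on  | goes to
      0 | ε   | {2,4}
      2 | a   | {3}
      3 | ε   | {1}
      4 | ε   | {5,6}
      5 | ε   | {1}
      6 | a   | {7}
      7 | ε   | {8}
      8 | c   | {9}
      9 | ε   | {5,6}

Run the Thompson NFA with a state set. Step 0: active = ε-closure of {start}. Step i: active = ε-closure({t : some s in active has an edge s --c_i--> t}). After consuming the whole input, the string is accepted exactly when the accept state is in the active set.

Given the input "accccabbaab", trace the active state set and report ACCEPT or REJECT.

Answer: REJECT

Derivation:
initial (ε-close {0}): {0,1,2,4,5,6}
'a' @ 1: {1,3,7,8}  ✓accept
'c' @ 2: {1,5,6,9}  ✓accept
'c' @ 3: {}  — dead — no transitions
rest 'ccabbaab' ignored (set empty)
final: {}; accept 1 not in set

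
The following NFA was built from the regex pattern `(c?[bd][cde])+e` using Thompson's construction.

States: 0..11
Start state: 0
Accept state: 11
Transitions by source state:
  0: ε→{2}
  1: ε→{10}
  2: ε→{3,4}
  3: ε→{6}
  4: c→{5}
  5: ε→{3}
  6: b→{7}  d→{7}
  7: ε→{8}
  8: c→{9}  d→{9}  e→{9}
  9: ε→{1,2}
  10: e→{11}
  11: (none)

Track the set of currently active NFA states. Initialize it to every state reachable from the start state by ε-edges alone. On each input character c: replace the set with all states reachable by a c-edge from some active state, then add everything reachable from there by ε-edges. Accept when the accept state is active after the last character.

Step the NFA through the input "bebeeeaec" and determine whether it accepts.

Answer: REJECT

Trace:
initial (ε-close {0}): {0,2,3,4,6}
'b' @ 1: {7,8}
'e' @ 2: {1,2,3,4,6,9,10}
'b' @ 3: {7,8}
'e' @ 4: {1,2,3,4,6,9,10}
'e' @ 5: {11}  [accepting]
'e' @ 6: {}  — dead — no transitions
rest 'aec' ignored (set empty)
after full input: {}  (accept=11 not in)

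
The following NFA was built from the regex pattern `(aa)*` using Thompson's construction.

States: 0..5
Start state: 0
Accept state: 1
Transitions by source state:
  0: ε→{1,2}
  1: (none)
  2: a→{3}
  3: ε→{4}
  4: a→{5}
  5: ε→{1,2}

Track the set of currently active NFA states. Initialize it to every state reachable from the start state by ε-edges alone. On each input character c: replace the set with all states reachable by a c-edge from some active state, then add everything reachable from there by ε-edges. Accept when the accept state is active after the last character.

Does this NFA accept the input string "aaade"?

initial (ε-close {0}): {0,1,2}
'a' @ 1: {3,4}
'a' @ 2: {1,2,5}  (accept∈set)
'a' @ 3: {3,4}
'd' @ 4: {}  — state set empty
rest 'e' ignored (set empty)
end set {} — state 1 not in

Answer: REJECT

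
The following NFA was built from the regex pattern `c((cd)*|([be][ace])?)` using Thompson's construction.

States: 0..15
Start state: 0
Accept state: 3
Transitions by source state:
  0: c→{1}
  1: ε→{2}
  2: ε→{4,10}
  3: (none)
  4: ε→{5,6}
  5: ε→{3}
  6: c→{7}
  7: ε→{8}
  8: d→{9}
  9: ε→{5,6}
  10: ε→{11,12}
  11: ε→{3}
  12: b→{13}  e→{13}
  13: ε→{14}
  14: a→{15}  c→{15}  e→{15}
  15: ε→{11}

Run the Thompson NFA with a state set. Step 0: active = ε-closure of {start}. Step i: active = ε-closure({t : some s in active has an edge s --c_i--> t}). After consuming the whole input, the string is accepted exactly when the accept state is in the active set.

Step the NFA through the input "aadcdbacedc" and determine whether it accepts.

Answer: REJECT

Derivation:
start: ε-closure({0}) = {0}
'a' @ 1: {}  — no active states
rest 'adcdbacedc' ignored (set empty)
end set {} — state 3 not in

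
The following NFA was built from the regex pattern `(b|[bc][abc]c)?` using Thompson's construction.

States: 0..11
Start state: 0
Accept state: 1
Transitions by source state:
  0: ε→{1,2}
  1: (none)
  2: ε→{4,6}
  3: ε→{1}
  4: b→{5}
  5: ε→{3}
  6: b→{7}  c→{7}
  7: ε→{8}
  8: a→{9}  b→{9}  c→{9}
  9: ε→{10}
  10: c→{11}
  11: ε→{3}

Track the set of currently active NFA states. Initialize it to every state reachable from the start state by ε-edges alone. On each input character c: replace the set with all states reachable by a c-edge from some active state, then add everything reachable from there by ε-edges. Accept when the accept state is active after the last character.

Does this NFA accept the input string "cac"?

start: ε-closure({0}) = {0,1,2,4,6}
'c' @ 1: {7,8}
'a' @ 2: {9,10}
'c' @ 3: {1,3,11}  ✓accept
end set {1,3,11} — state 1 in

Answer: ACCEPT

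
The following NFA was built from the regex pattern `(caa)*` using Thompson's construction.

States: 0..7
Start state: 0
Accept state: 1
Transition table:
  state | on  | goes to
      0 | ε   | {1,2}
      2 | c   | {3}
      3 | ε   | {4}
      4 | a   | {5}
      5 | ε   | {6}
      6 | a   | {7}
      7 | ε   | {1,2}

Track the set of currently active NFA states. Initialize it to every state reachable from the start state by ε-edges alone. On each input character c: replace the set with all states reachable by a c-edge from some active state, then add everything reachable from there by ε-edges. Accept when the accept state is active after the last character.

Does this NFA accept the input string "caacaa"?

Answer: ACCEPT

Trace:
initial (ε-close {0}): {0,1,2}
'c' @ 1: {3,4}
'a' @ 2: {5,6}
'a' @ 3: {1,2,7}  ✓accept
'c' @ 4: {3,4}
'a' @ 5: {5,6}
'a' @ 6: {1,2,7}  ✓accept
final: {1,2,7}; accept 1 in set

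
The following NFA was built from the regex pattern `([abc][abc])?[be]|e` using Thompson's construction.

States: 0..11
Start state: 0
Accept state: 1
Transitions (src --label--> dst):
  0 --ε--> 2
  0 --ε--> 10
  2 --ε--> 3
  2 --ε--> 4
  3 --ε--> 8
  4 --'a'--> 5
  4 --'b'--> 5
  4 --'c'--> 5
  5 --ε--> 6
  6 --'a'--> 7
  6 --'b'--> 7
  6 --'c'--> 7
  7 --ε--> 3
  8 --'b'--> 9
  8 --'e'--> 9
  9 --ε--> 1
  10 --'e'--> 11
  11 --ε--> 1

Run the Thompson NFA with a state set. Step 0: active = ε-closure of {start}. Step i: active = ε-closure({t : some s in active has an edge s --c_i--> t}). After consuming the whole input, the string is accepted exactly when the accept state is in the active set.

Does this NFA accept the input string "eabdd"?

initial (ε-close {0}): {0,2,3,4,8,10}
'e' @ 1: {1,9,11}  (accept∈set)
'a' @ 2: {}  — no active states
rest 'bdd' ignored (set empty)
final: {}; accept 1 not in set

Answer: REJECT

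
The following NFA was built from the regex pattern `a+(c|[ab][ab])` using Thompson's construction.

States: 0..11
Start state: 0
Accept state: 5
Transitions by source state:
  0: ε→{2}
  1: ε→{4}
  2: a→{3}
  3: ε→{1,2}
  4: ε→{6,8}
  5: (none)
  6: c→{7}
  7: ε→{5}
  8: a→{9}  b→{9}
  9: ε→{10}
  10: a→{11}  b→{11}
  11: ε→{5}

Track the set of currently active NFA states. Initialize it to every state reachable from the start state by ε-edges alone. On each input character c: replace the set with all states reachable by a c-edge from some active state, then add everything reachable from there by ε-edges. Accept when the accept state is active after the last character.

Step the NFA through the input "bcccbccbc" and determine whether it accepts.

Answer: REJECT

Steps:
start: ε-closure({0}) = {0,2}
'b' @ 1: {}  — state set empty
rest 'cccbccbc' ignored (set empty)
end set {} — state 5 not in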